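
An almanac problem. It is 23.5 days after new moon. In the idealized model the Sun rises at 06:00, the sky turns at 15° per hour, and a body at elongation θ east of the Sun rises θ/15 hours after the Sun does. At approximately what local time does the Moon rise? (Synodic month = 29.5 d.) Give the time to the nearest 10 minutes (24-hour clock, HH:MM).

The Moon has covered 23.5/29.5 of its cycle, so θ ≈ 360° × 23.5/29.5 = 286.8°.
Delay after the Sun = 286.8° / (15°/h) ≈ 19.12 h.
06:00 + 19.119 h ≈ 01:07 → 01:10 to the nearest ten minutes.

01:10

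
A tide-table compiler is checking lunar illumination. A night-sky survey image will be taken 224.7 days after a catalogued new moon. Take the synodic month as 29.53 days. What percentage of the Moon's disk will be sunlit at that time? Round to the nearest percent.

89%

224.7/29.53 = 7.609 lunations, so 7 complete cycles and 17.99 d into the next.
Phase angle: θ = 360°·(17.99 d)/(29.53 d) = 219.3°.
cos 219.3° = (-0.774), so f = (1 − (-0.774))/2 = 0.887, so 89%.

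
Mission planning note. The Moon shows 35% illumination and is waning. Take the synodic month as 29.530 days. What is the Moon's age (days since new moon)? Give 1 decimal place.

cos θ = 1 − 2f = 0.300, giving a principal value of 72.5°.
Waning ⇒ past full, so θ = 360° − 72.5° = 287.5°.
At 360°/29.530 d per day, 287.5° corresponds to 23.58 days.

23.6 days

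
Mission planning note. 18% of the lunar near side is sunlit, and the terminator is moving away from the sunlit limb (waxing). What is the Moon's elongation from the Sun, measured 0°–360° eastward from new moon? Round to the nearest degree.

cos θ = 1 − 2f = 0.640, giving a principal value of 50.2°.
Before full moon the principal value applies: θ = 50.2°.

50°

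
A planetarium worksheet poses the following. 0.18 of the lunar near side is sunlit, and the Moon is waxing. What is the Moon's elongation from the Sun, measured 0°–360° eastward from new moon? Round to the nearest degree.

50°

Invert f = (1 − cos θ)/2 to get cos θ = 1 − 2(0.18) = 0.640, hence θ₀ = arccos 0.640 = 50.2°.
Waxing ⇒ before full, so θ = 50.2°.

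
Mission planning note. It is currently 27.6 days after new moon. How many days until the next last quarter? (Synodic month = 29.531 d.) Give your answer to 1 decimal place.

24.1 days

Last quarter occurs at elongation 270°, i.e. at age 29.531 × 270/360 = 22.148 d.
This lunation's last quarter (22.148 d) has passed, so add one period: 51.679 − 27.6 = 24.079 days.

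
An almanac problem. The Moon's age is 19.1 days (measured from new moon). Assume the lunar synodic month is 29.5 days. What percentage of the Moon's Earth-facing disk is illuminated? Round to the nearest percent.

The Moon has covered 19.1/29.5 of its cycle, so θ ≈ 360° × 19.1/29.5 = 233.1°.
Illuminated fraction = (1 − cos 233.1°)/2 = (1 − (-0.601))/2 ≈ 0.800, so 80%.

80%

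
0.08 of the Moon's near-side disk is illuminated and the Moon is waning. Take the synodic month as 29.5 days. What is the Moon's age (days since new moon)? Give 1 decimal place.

26.8 days

cos θ = 1 − 2f = 0.840, giving a principal value of 32.9°.
Waning ⇒ past full, so θ = 360° − 32.9° = 327.1°.
That fraction of the synodic month is 327.1/360 × 29.5 d ≈ 26.81 d.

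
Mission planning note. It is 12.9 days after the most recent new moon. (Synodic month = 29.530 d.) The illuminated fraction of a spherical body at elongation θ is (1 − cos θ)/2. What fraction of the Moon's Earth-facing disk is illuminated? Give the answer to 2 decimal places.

0.96

Elongation θ = 360° × 12.9/29.530 ≈ 157.3°.
With cos θ = (-0.922), the lit fraction is (1 − (-0.922))/2 ≈ 0.961.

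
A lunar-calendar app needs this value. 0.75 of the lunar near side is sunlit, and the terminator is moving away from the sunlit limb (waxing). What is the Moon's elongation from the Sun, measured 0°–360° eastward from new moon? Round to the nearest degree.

Invert f = (1 − cos θ)/2 to get cos θ = 1 − 2(0.75) = -0.500, hence θ₀ = arccos -0.500 = 120.0°.
Waxing ⇒ before full, so θ = 120.0°.

120°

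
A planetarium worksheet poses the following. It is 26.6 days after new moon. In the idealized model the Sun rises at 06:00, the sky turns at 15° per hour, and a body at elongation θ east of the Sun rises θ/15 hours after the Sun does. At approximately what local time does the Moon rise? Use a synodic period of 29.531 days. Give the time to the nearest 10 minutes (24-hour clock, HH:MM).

03:40

The Moon has covered 26.6/29.531 of its cycle, so θ ≈ 360° × 26.6/29.531 = 324.3°.
At 15° of sky rotation per hour, 324.3° corresponds to a 21.62 h lag.
06:00 + 21.618 h ≈ 03:37 → 03:40 to the nearest ten minutes.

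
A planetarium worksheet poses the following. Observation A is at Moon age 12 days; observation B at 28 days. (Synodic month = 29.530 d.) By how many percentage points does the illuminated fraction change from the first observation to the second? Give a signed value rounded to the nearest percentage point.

-89 pp

θ₁ = 360° × 12/29.530 = 146.3°, f₁ = (1 − cos θ₁)/2 = 0.916.
θ₂ = 360° × 28/29.530 = 341.3°, f₂ = (1 − cos θ₂)/2 = 0.026.
Change = f₂ − f₁ = -0.890 → -89 percentage points.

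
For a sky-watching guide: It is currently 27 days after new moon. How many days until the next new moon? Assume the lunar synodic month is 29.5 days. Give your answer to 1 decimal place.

The next new moon completes the synodic month: 29.5 − 27 = 2.500 days.

2.5 days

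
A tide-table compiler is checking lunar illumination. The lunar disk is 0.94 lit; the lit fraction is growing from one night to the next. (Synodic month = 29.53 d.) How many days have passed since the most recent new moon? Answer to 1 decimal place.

From f = (1 − cos θ)/2: cos θ = 1 − 2×0.94 = -0.880; arccos → 151.6°.
Waxing ⇒ before full, so θ = 151.6°.
That fraction of the synodic month is 151.6/360 × 29.53 d ≈ 12.44 d.

12.4 days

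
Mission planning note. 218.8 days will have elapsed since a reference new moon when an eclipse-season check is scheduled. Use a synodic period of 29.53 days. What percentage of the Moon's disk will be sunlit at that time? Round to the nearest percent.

Reduce mod P: 218.8 − 7×29.53 = 12.09 d into the current lunation.
Phase angle: θ = 360°·(12.09 d)/(29.53 d) = 147.4°.
With cos θ = (-0.842), the lit fraction is (1 − (-0.842))/2 ≈ 0.921, so 92%.

92%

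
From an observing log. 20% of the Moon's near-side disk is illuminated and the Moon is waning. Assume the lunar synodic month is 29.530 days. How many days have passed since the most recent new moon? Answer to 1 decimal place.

Invert f = (1 − cos θ)/2 to get cos θ = 1 − 2(0.20) = 0.600, hence θ₀ = arccos 0.600 = 53.1°.
Waning ⇒ past full, so θ = 360° − 53.1° = 306.9°.
Age = 29.530 × 306.9°/360° ≈ 25.17 days.

25.2 days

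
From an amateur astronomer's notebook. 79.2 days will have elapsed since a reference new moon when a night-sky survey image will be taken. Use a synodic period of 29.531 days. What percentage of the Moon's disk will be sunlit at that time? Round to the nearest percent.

71%

Reduce mod P: 79.2 − 2×29.531 = 20.14 d into the current lunation.
Phase angle: θ = 360°·(20.14 d)/(29.531 d) = 245.5°.
cos 245.5° = (-0.415), so f = (1 − (-0.415))/2 = 0.707, so 71%.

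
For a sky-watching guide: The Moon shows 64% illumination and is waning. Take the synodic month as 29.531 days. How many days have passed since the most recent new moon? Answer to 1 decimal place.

cos θ = 1 − 2f = -0.280, giving a principal value of 106.3°.
A waning Moon lies in 180°–360°, so θ = 360° − 106.3° = 253.7°.
Age = 29.531 × 253.7°/360° ≈ 20.81 days.

20.8 days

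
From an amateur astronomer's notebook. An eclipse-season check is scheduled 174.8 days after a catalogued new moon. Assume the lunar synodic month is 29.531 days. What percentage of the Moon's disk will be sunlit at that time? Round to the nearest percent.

6%

174.8/29.531 = 5.919 lunations, so 5 complete cycles and 27.15 d into the next.
Phase angle: θ = 360°·(27.15 d)/(29.531 d) = 330.9°.
cos 330.9° = 0.874, so f = (1 − 0.874)/2 = 0.063, so 6%.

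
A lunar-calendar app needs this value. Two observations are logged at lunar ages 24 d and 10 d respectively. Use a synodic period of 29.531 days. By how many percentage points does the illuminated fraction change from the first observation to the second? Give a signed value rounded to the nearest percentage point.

First observation: θ = 360°·24/29.531 = 292.6°, so f = 0.308.
Second observation: θ = 121.9°, f = 0.764.
Δf = 0.764 − 0.308 = +0.456, i.e. +46 pp.

+46 pp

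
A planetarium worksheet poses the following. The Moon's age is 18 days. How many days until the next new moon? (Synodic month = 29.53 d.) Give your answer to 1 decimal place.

11.5 days

The next new moon completes the synodic month: 29.53 − 18 = 11.530 days.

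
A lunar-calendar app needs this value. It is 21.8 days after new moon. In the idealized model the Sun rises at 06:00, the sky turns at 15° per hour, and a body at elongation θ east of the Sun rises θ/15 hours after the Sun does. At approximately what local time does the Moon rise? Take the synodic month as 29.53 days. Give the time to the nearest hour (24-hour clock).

Elongation θ = 360° × 21.8/29.53 ≈ 265.8°.
The Moon trails the Sun by θ/15 = 265.8/15 ≈ 17.72 hours.
06:00 + 17.72 h ≈ 23:43 → 00:00 to the nearest hour.

00:00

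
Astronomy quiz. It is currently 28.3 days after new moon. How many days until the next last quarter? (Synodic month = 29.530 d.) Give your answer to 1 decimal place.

Last quarter occurs at elongation 270°, i.e. at age 29.530 × 270/360 = 22.148 d.
Already past this cycle's last quarter; the next is at 22.148 + 29.530 = 51.678 d, so 51.678 − 28.3 = 23.378 days.

23.4 days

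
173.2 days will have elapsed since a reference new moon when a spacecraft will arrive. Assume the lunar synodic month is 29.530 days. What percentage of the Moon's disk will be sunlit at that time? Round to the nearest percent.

17%

173.2/29.530 = 5.865 lunations, so 5 complete cycles and 25.55 d into the next.
The Moon has covered 25.55/29.530 of its cycle, so θ ≈ 360° × 25.55/29.530 = 311.5°.
With cos θ = 0.662, the lit fraction is (1 − 0.662)/2 ≈ 0.169, so 17%.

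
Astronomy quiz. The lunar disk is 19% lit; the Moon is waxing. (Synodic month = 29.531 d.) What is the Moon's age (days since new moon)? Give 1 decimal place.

cos θ = 1 − 2f = 0.620, giving a principal value of 51.7°.
The Moon is waxing (0°–180°), so θ = 51.7° directly.
That fraction of the synodic month is 51.7/360 × 29.531 d ≈ 4.24 d.

4.2 days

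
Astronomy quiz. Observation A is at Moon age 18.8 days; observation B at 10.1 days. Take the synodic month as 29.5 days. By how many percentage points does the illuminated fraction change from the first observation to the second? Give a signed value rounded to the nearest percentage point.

First observation: θ = 360°·18.8/29.5 = 229.4°, so f = 0.825.
Second observation: θ = 123.3°, f = 0.774.
Δf = 0.774 − 0.825 = -0.051, i.e. -5 pp.

-5 percentage points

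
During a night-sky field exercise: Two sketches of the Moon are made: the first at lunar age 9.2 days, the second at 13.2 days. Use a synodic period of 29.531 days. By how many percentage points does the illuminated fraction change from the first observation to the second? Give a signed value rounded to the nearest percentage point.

First observation: θ = 360°·9.2/29.531 = 112.2°, so f = 0.689.
Second observation: θ = 160.9°, f = 0.973.
Δf = 0.973 − 0.689 = +0.284, i.e. +28 pp.

+28 percentage points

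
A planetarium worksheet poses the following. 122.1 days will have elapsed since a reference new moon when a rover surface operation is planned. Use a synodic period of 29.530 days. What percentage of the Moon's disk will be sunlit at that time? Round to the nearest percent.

17%

122.1/29.530 = 4.135 lunations, so 4 complete cycles and 3.98 d into the next.
The Moon has covered 3.98/29.530 of its cycle, so θ ≈ 360° × 3.98/29.530 = 48.5°.
cos 48.5° = 0.662, so f = (1 − 0.662)/2 = 0.169, so 17%.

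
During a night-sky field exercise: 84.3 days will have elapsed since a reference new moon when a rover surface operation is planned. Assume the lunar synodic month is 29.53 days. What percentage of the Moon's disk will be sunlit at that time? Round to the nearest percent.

19%

84.3 d spans 2 complete synodic months (2 × 29.53 = 59.06 d) plus 25.24 d.
The Moon has covered 25.24/29.53 of its cycle, so θ ≈ 360° × 25.24/29.53 = 307.7°.
cos 307.7° = 0.612, so f = (1 − 0.612)/2 = 0.194, so 19%.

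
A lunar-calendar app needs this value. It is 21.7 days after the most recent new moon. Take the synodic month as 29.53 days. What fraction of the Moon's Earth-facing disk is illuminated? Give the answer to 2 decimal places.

0.55

The Moon has covered 21.7/29.53 of its cycle, so θ ≈ 360° × 21.7/29.53 = 264.5°.
Illuminated fraction = (1 − cos 264.5°)/2 = (1 − (-0.095))/2 ≈ 0.548.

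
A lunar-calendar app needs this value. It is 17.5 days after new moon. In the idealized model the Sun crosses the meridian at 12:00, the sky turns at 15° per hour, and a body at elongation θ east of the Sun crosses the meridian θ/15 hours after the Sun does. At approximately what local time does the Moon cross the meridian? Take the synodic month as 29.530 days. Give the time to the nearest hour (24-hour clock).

02:00

Elongation θ = 360° × 17.5/29.530 ≈ 213.3°.
Delay after the Sun = 213.3° / (15°/h) ≈ 14.22 h.
12:00 + 14.22 h ≈ 02:13 → 02:00 to the nearest hour.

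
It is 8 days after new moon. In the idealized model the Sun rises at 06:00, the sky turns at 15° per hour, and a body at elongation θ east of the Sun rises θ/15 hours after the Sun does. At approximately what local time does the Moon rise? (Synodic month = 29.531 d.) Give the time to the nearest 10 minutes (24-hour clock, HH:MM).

The Moon has covered 8/29.531 of its cycle, so θ ≈ 360° × 8/29.531 = 97.5°.
The Moon trails the Sun by θ/15 = 97.5/15 ≈ 6.50 hours.
06:00 + 6.502 h ≈ 12:30 → 12:30 to the nearest ten minutes.

12:30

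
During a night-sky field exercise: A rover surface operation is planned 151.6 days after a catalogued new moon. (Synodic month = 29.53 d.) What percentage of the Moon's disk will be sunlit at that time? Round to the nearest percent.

17%

151.6/29.53 = 5.134 lunations, so 5 complete cycles and 3.95 d into the next.
Elongation θ = 360° × 3.95/29.53 ≈ 48.2°.
cos 48.2° = 0.667, so f = (1 − 0.667)/2 = 0.166, so 17%.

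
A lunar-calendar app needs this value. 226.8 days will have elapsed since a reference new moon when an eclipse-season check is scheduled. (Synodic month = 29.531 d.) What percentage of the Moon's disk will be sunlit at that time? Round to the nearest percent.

226.8/29.531 = 7.680 lunations, so 7 complete cycles and 20.08 d into the next.
Elongation θ = 360° × 20.08/29.531 ≈ 244.8°.
cos 244.8° = (-0.425), so f = (1 − (-0.425))/2 = 0.713, so 71%.

71%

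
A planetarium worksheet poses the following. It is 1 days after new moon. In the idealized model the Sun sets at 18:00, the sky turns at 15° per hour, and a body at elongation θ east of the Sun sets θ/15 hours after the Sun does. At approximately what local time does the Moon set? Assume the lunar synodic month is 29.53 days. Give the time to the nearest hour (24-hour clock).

The Moon has covered 1/29.53 of its cycle, so θ ≈ 360° × 1/29.53 = 12.2°.
At 15° of sky rotation per hour, 12.2° corresponds to a 0.81 h lag.
18:00 + 0.81 h ≈ 18:49 → 19:00 to the nearest hour.

19:00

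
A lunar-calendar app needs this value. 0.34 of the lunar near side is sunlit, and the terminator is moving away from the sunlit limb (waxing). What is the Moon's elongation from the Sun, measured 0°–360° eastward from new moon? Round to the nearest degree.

cos θ = 1 − 2f = 0.320, giving a principal value of 71.3°.
Before full moon the principal value applies: θ = 71.3°.

71°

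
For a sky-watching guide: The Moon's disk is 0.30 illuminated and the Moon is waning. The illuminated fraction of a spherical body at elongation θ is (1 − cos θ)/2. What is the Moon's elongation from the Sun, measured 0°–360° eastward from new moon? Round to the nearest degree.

From f = (1 − cos θ)/2: cos θ = 1 − 2×0.30 = 0.400; arccos → 66.4°.
Since the Moon is past full (waning), take the reflex angle: θ = 360° − 66.4° = 293.6°.

294°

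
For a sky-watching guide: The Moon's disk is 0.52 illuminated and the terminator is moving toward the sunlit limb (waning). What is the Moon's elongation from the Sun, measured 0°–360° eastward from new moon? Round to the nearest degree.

268°

cos θ = 1 − 2f = -0.040, giving a principal value of 92.3°.
Since the Moon is past full (waning), take the reflex angle: θ = 360° − 92.3° = 267.7°.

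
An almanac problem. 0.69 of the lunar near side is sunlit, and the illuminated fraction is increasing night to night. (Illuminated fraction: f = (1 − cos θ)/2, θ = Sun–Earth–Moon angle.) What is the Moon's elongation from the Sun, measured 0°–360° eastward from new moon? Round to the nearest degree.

From f = (1 − cos θ)/2: cos θ = 1 − 2×0.69 = -0.380; arccos → 112.3°.
Before full moon the principal value applies: θ = 112.3°.

112°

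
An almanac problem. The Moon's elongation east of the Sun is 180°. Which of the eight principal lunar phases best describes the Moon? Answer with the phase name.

The full moon sector spans roughly 158°–202°; 180° falls inside it.

full moon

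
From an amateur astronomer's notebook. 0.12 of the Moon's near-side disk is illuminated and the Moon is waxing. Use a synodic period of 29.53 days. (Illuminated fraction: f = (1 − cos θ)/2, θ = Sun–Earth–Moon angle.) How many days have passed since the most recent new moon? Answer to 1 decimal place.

3.3 days

Invert f = (1 − cos θ)/2 to get cos θ = 1 − 2(0.12) = 0.760, hence θ₀ = arccos 0.760 = 40.5°.
Before full moon the principal value applies: θ = 40.5°.
That fraction of the synodic month is 40.5/360 × 29.53 d ≈ 3.33 d.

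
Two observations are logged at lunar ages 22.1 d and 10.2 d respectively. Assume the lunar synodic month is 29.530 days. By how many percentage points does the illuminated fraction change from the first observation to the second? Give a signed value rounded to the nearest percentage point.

+28 percentage points

First observation: θ = 360°·22.1/29.530 = 269.4°, so f = 0.505.
Second observation: θ = 124.3°, f = 0.782.
Δf = 0.782 − 0.505 = +0.277, i.e. +28 pp.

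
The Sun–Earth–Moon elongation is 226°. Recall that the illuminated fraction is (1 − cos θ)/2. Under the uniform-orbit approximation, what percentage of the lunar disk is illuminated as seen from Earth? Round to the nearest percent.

85%

Half-versine of 226°: (1 − (-0.695))/2 = 0.847, i.e. 85%.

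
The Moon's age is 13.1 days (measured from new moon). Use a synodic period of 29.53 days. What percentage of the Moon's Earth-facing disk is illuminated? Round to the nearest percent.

97%

Elongation θ = 360° × 13.1/29.53 ≈ 159.7°.
With cos θ = (-0.938), the lit fraction is (1 − (-0.938))/2 ≈ 0.969, so 97%.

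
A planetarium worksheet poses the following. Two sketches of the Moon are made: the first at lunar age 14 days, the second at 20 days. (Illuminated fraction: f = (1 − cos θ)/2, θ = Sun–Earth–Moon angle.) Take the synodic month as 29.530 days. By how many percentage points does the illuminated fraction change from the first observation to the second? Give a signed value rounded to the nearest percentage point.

-27 pp

θ₁ = 360° × 14/29.530 = 170.7°, f₁ = (1 − cos θ₁)/2 = 0.993.
θ₂ = 360° × 20/29.530 = 243.8°, f₂ = (1 − cos θ₂)/2 = 0.721.
Change = f₂ − f₁ = -0.273 → -27 percentage points.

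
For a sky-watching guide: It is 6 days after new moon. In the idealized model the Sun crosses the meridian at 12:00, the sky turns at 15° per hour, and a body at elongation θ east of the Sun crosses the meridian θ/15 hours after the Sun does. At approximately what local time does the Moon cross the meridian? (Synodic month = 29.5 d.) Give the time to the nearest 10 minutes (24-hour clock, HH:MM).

16:50

The Moon has covered 6/29.5 of its cycle, so θ ≈ 360° × 6/29.5 = 73.2°.
Delay after the Sun = 73.2° / (15°/h) ≈ 4.88 h.
12:00 + 4.881 h ≈ 16:53 → 16:50 to the nearest ten minutes.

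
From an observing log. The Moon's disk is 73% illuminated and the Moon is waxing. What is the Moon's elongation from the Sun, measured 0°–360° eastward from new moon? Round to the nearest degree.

117°

cos θ = 1 − 2f = -0.460, giving a principal value of 117.4°.
Before full moon the principal value applies: θ = 117.4°.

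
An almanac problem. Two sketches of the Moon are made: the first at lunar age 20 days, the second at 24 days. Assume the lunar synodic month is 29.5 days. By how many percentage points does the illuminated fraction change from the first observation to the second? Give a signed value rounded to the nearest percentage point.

First observation: θ = 360°·20/29.5 = 244.1°, so f = 0.719.
Second observation: θ = 292.9°, f = 0.306.
Δf = 0.306 − 0.719 = -0.413, i.e. -41 pp.

-41 pp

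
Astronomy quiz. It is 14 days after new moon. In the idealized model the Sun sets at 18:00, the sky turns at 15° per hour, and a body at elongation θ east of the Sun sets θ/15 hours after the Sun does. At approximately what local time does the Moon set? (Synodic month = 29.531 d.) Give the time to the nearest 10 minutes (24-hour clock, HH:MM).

Elongation θ = 360° × 14/29.531 ≈ 170.7°.
The Moon trails the Sun by θ/15 = 170.7/15 ≈ 11.38 hours.
18:00 + 11.378 h ≈ 05:23 → 05:20 to the nearest ten minutes.

05:20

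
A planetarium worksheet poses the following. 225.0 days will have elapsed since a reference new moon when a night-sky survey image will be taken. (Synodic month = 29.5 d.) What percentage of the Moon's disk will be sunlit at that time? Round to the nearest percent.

225.0/29.5 = 7.627 lunations, so 7 complete cycles and 18.50 d into the next.
Phase angle: θ = 360°·(18.50 d)/(29.5 d) = 225.8°.
Illuminated fraction = (1 − cos 225.8°)/2 = (1 − (-0.698))/2 ≈ 0.849, so 85%.

85%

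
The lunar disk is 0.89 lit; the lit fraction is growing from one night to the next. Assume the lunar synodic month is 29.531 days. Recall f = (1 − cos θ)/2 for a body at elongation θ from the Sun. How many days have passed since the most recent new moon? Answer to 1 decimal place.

Invert f = (1 − cos θ)/2 to get cos θ = 1 − 2(0.89) = -0.780, hence θ₀ = arccos -0.780 = 141.3°.
Waxing ⇒ before full, so θ = 141.3°.
Age = 29.531 × 141.3°/360° ≈ 11.59 days.

11.6 days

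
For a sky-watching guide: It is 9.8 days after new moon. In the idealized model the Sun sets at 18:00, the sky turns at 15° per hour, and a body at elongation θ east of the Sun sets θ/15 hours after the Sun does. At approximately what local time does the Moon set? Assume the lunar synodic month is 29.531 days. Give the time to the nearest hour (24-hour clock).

02:00

Phase angle: θ = 360°·(9.8 d)/(29.531 d) = 119.5°.
The Moon trails the Sun by θ/15 = 119.5/15 ≈ 7.96 hours.
18:00 + 7.96 h ≈ 01:58 → 02:00 to the nearest hour.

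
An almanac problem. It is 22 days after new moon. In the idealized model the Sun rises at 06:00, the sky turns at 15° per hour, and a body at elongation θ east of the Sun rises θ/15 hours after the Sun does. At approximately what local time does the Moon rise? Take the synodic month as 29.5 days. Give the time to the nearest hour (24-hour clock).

00:00

Phase angle: θ = 360°·(22 d)/(29.5 d) = 268.5°.
Delay after the Sun = 268.5° / (15°/h) ≈ 17.90 h.
06:00 + 17.90 h ≈ 23:54 → 00:00 to the nearest hour.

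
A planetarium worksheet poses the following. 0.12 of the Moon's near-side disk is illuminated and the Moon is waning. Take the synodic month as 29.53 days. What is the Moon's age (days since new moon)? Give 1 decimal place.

From f = (1 − cos θ)/2: cos θ = 1 − 2×0.12 = 0.760; arccos → 40.5°.
Waning ⇒ past full, so θ = 360° − 40.5° = 319.5°.
At 360°/29.53 d per day, 319.5° corresponds to 26.20 days.

26.2 days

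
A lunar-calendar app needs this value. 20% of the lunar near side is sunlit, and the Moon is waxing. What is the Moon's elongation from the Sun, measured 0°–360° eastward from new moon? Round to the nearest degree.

53°

Invert f = (1 − cos θ)/2 to get cos θ = 1 − 2(0.20) = 0.600, hence θ₀ = arccos 0.600 = 53.1°.
Waxing ⇒ before full, so θ = 53.1°.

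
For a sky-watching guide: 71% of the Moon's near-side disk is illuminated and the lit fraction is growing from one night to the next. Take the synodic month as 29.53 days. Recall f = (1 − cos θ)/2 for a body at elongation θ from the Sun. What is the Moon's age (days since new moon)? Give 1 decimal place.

From f = (1 − cos θ)/2: cos θ = 1 − 2×0.71 = -0.420; arccos → 114.8°.
The Moon is waxing (0°–180°), so θ = 114.8° directly.
That fraction of the synodic month is 114.8/360 × 29.53 d ≈ 9.42 d.

9.4 days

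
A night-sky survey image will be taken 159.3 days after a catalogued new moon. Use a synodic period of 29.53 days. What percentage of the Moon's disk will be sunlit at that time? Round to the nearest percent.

159.3/29.53 = 5.395 lunations, so 5 complete cycles and 11.65 d into the next.
The Moon has covered 11.65/29.53 of its cycle, so θ ≈ 360° × 11.65/29.53 = 142.0°.
cos 142.0° = (-0.788), so f = (1 − (-0.788))/2 = 0.894, so 89%.

89%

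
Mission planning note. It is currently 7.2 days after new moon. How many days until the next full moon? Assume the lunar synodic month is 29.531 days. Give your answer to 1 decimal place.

Full moon is 0.5 of the way through the cycle: age 0.5 × 29.531 = 14.765 d.
That is 14.765 − 7.2 = 7.565 days ahead.

7.6 days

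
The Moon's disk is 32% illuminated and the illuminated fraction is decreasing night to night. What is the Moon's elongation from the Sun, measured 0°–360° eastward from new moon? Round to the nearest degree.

291°

cos θ = 1 − 2f = 0.360, giving a principal value of 68.9°.
A waning Moon lies in 180°–360°, so θ = 360° − 68.9° = 291.1°.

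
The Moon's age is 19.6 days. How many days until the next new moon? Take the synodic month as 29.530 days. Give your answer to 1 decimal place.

The next new moon completes the synodic month: 29.530 − 19.6 = 9.930 days.

9.9 days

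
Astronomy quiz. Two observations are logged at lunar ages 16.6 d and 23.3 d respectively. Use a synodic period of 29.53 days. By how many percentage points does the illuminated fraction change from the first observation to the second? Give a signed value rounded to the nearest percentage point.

θ₁ = 360° × 16.6/29.53 = 202.4°, f₁ = (1 − cos θ₁)/2 = 0.962.
θ₂ = 360° × 23.3/29.53 = 284.1°, f₂ = (1 − cos θ₂)/2 = 0.379.
Change = f₂ − f₁ = -0.584 → -58 percentage points.

-58 percentage points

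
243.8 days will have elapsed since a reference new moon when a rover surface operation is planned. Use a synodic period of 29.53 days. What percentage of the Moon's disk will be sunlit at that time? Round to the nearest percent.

52%

Reduce mod P: 243.8 − 8×29.53 = 7.56 d into the current lunation.
Elongation θ = 360° × 7.56/29.53 ≈ 92.2°.
With cos θ = (-0.038), the lit fraction is (1 − (-0.038))/2 ≈ 0.519, so 52%.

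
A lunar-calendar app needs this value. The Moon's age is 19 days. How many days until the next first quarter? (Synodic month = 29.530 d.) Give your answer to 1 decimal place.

First quarter is 0.25 of the way through the cycle: age 0.25 × 29.530 = 7.383 d.
Already past this cycle's first quarter; the next is at 7.383 + 29.530 = 36.913 d, so 36.913 − 19 = 17.913 days.

17.9 days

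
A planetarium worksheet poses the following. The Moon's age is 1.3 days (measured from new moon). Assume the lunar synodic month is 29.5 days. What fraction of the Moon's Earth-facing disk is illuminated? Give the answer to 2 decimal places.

0.02

Elongation θ = 360° × 1.3/29.5 ≈ 15.9°.
Illuminated fraction = (1 − cos 15.9°)/2 = (1 − 0.962)/2 ≈ 0.019.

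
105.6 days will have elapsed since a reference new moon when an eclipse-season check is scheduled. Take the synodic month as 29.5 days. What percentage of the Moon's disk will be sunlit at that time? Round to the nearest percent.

94%

Reduce mod P: 105.6 − 3×29.5 = 17.10 d into the current lunation.
Elongation θ = 360° × 17.10/29.5 ≈ 208.7°.
Illuminated fraction = (1 − cos 208.7°)/2 = (1 − (-0.877))/2 ≈ 0.939, so 94%.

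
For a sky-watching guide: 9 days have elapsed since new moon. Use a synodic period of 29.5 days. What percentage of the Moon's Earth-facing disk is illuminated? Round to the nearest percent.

Phase angle: θ = 360°·(9 d)/(29.5 d) = 109.8°.
cos 109.8° = (-0.339), so f = (1 − (-0.339))/2 = 0.670, so 67%.

67%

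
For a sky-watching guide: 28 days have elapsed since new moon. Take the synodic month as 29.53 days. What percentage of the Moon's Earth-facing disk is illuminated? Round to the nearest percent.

Elongation θ = 360° × 28/29.53 ≈ 341.3°.
With cos θ = 0.947, the lit fraction is (1 − 0.947)/2 ≈ 0.026, so 3%.

3%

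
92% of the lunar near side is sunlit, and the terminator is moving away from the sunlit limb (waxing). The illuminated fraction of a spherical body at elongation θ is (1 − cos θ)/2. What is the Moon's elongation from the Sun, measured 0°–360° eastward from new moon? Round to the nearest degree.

147°

From f = (1 − cos θ)/2: cos θ = 1 − 2×0.92 = -0.840; arccos → 147.1°.
The Moon is waxing (0°–180°), so θ = 147.1° directly.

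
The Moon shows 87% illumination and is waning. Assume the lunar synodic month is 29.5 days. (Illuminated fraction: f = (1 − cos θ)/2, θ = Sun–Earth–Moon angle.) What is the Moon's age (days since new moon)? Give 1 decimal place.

cos θ = 1 − 2f = -0.740, giving a principal value of 137.7°.
Waning ⇒ past full, so θ = 360° − 137.7° = 222.3°.
At 360°/29.5 d per day, 222.3° corresponds to 18.21 days.

18.2 days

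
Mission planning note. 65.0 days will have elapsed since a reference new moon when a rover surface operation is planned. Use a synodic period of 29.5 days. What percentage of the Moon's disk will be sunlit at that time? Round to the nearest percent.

65.0 d spans 2 complete synodic months (2 × 29.5 = 59.00 d) plus 6.00 d.
Elongation θ = 360° × 6.00/29.5 ≈ 73.2°.
Illuminated fraction = (1 − cos 73.2°)/2 = (1 − 0.289)/2 ≈ 0.356, so 36%.

36%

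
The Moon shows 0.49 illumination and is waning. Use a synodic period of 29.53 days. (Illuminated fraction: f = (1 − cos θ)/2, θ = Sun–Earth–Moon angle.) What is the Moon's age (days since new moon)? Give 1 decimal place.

cos θ = 1 − 2f = 0.020, giving a principal value of 88.9°.
Waning ⇒ past full, so θ = 360° − 88.9° = 271.1°.
Age = 29.53 × 271.1°/360° ≈ 22.24 days.

22.2 days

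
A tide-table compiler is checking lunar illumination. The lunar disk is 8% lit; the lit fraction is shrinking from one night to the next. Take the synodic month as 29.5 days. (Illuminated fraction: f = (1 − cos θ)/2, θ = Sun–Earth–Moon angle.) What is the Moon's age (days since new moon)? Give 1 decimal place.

26.8 days

Invert f = (1 − cos θ)/2 to get cos θ = 1 − 2(0.08) = 0.840, hence θ₀ = arccos 0.840 = 32.9°.
Waning ⇒ past full, so θ = 360° − 32.9° = 327.1°.
That fraction of the synodic month is 327.1/360 × 29.5 d ≈ 26.81 d.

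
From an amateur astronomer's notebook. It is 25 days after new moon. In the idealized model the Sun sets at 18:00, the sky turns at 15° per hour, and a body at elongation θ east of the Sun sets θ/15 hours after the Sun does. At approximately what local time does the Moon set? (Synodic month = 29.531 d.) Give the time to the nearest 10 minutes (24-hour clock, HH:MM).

14:20

Elongation θ = 360° × 25/29.531 ≈ 304.8°.
The Moon trails the Sun by θ/15 = 304.8/15 ≈ 20.32 hours.
18:00 + 20.318 h ≈ 14:19 → 14:20 to the nearest ten minutes.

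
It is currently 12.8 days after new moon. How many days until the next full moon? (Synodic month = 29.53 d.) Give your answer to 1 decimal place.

2.0 days

Full moon occurs at elongation 180°, i.e. at age 29.53 × 180/360 = 14.765 d.
That is 14.765 − 12.8 = 1.965 days ahead.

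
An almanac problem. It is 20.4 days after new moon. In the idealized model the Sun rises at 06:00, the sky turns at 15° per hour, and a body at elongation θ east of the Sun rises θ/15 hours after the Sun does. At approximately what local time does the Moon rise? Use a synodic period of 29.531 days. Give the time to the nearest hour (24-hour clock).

23:00

Elongation θ = 360° × 20.4/29.531 ≈ 248.7°.
At 15° of sky rotation per hour, 248.7° corresponds to a 16.58 h lag.
06:00 + 16.58 h ≈ 22:35 → 23:00 to the nearest hour.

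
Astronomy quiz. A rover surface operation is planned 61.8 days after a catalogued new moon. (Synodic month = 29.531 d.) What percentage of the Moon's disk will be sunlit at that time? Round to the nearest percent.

61.8 d spans 2 complete synodic months (2 × 29.531 = 59.06 d) plus 2.74 d.
The Moon has covered 2.74/29.531 of its cycle, so θ ≈ 360° × 2.74/29.531 = 33.4°.
Illuminated fraction = (1 − cos 33.4°)/2 = (1 − 0.835)/2 ≈ 0.082, so 8%.

8%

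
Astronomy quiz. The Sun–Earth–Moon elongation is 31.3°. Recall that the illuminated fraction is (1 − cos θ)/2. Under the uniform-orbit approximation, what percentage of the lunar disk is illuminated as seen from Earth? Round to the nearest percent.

7%

cos 31.3° = 0.854, so f = (1 − 0.854)/2 = 0.073, i.e. 7%.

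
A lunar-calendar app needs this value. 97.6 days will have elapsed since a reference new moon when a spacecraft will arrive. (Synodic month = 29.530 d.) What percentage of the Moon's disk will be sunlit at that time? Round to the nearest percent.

67%

97.6 d spans 3 complete synodic months (3 × 29.530 = 88.59 d) plus 9.01 d.
Phase angle: θ = 360°·(9.01 d)/(29.530 d) = 109.8°.
Illuminated fraction = (1 − cos 109.8°)/2 = (1 − (-0.339))/2 ≈ 0.670, so 67%.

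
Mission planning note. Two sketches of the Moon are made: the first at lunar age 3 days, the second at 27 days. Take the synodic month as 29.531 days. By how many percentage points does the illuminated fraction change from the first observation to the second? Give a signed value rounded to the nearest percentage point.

First observation: θ = 360°·3/29.531 = 36.6°, so f = 0.098.
Second observation: θ = 329.1°, f = 0.071.
Δf = 0.071 − 0.098 = -0.028, i.e. -3 pp.

-3 pp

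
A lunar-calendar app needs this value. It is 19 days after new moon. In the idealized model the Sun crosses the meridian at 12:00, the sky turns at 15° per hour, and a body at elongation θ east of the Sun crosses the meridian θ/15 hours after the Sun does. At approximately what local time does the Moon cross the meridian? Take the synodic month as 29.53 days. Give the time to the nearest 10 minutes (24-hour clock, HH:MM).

03:30

The Moon has covered 19/29.53 of its cycle, so θ ≈ 360° × 19/29.53 = 231.6°.
The Moon trails the Sun by θ/15 = 231.6/15 ≈ 15.44 hours.
12:00 + 15.442 h ≈ 03:27 → 03:30 to the nearest ten minutes.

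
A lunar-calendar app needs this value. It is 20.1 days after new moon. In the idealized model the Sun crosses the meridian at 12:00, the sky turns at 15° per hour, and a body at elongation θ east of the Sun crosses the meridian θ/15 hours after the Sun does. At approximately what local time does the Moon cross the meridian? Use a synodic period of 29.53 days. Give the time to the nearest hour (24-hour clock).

04:00

Phase angle: θ = 360°·(20.1 d)/(29.53 d) = 245.0°.
The Moon trails the Sun by θ/15 = 245.0/15 ≈ 16.34 hours.
12:00 + 16.34 h ≈ 04:20 → 04:00 to the nearest hour.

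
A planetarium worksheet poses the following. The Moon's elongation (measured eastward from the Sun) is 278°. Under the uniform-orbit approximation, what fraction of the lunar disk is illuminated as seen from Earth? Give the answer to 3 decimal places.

0.430

Half-versine of 278°: (1 − 0.139)/2 = 0.430.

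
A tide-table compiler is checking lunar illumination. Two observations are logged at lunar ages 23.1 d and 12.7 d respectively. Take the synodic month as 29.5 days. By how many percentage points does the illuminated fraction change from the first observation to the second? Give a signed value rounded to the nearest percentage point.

+56 pp

First observation: θ = 360°·23.1/29.5 = 281.9°, so f = 0.397.
Second observation: θ = 155.0°, f = 0.953.
Δf = 0.953 − 0.397 = +0.556, i.e. +56 pp.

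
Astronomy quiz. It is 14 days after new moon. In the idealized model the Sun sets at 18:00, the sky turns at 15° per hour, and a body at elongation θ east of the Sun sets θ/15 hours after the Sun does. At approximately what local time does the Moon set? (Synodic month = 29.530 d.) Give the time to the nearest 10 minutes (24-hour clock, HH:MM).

05:20

Elongation θ = 360° × 14/29.530 ≈ 170.7°.
The Moon trails the Sun by θ/15 = 170.7/15 ≈ 11.38 hours.
18:00 + 11.378 h ≈ 05:23 → 05:20 to the nearest ten minutes.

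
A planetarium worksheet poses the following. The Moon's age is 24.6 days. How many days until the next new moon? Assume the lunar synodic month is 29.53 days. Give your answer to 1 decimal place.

One full lunation from the last new moon is 29.53 d; remaining = 29.53 − 24.6 = 4.930 d.

4.9 days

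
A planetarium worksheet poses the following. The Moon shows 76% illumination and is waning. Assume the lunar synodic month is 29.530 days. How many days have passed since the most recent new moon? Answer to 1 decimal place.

19.6 days

From f = (1 − cos θ)/2: cos θ = 1 − 2×0.76 = -0.520; arccos → 121.3°.
A waning Moon lies in 180°–360°, so θ = 360° − 121.3° = 238.7°.
That fraction of the synodic month is 238.7/360 × 29.530 d ≈ 19.58 d.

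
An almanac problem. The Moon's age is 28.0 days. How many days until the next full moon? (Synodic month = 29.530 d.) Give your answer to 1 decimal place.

16.3 days

Full moon occurs at elongation 180°, i.e. at age 29.530 × 180/360 = 14.765 d.
This lunation's full moon (14.765 d) has passed, so add one period: 44.295 − 28.0 = 16.295 days.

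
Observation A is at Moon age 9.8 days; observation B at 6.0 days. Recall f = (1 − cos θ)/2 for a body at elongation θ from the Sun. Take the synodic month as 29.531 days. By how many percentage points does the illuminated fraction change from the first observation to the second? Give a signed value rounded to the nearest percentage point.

-39 pp

First observation: θ = 360°·9.8/29.531 = 119.5°, so f = 0.746.
Second observation: θ = 73.1°, f = 0.355.
Δf = 0.355 − 0.746 = -0.391, i.e. -39 pp.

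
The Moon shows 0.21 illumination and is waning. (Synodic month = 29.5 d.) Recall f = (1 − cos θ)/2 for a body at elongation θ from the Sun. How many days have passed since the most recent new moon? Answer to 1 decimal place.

From f = (1 − cos θ)/2: cos θ = 1 − 2×0.21 = 0.580; arccos → 54.5°.
Waning ⇒ past full, so θ = 360° − 54.5° = 305.5°.
At 360°/29.5 d per day, 305.5° corresponds to 25.03 days.

25.0 days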